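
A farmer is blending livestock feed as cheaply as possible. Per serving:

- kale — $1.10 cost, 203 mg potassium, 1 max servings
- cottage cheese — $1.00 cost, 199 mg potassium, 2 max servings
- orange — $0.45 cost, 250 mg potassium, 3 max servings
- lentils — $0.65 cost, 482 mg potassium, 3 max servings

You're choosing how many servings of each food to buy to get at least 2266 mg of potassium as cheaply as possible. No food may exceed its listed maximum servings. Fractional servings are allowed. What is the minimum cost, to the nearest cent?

Cost per mg of potassium: lentils $0.0013, orange $0.0018, cottage cheese $0.0050, kale $0.0054.
Take 3 servings of lentils: +1446.0 mg potassium for $1.95 (total $1.95, still need 820.0 mg).
Take 3 servings of orange: +750.0 mg potassium for $1.35 (total $3.30, still need 70.0 mg).
Take 0.3518 servings of cottage cheese: +70.0 mg potassium for $0.35 (total $3.65, still need 0.0 mg).
Greedy by cheapest-per-mg is optimal for a single linear constraint, so the minimum cost is $3.65.

$3.65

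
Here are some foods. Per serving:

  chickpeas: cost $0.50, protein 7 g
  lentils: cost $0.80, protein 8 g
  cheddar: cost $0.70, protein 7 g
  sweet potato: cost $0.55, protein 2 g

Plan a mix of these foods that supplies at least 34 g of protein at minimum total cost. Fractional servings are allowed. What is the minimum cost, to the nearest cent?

$2.43

Cost per g of protein: chickpeas $0.0714, lentils $0.1000, cheddar $0.1000, sweet potato $0.2750.
With no serving limits, use only chickpeas: 34 g / 7 g = 4.857 servings × $0.50 = $2.43.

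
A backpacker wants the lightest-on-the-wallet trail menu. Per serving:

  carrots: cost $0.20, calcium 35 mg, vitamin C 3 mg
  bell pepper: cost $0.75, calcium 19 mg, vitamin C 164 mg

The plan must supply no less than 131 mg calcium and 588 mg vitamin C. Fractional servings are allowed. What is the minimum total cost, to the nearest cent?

$3.03

Minimising a linear cost over {calcium ≥ 131, vitamin C ≥ 588, servings ≥ 0} — the optimum is at a vertex, using one or two foods.
carrots only: max(131/35, 588/3) = 196 servings → $39.20.
bell pepper only: max(131/19, 588/164) = 6.895 servings → $5.17.
carrots + bell pepper with both tight: 1.815 servings and 3.552 servings → $3.03.
So the least-cost plan costs $3.03.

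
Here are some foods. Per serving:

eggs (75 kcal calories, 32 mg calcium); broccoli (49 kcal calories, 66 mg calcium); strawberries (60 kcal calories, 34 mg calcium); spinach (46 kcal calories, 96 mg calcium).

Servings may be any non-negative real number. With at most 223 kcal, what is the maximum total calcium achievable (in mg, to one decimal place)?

465.4 mg

Calcium per kcal: spinach 2.087, broccoli 1.347, strawberries 0.5667, eggs 0.4267.
With no serving limits, spend the whole calories allowance on spinach: 223 kcal / 46 kcal × 96 mg = 465.4 mg.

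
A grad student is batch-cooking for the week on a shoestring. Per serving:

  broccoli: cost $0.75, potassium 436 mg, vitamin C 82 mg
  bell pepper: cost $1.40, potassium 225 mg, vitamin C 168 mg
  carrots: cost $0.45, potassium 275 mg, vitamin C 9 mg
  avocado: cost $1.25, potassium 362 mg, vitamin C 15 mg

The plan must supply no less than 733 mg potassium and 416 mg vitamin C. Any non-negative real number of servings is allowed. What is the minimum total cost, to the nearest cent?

This is a tiny linear program; its minimum lies at a vertex of the feasible set. List the vertices and price them.
broccoli only: max(733/436, 416/82) = 5.073 servings → $3.80.
bell pepper only: max(733/225, 416/168) = 3.258 servings → $4.56.
carrots only: max(733/275, 416/9) = 46.22 servings → $20.80.
avocado only: max(733/362, 416/15) = 27.73 servings → $34.67.
broccoli + bell pepper with both tight: 0.5391 servings and 2.213 servings → $3.50.
broccoli + carrots: intersection lies outside the first quadrant.
broccoli + avocado: the both-tight solution has a negative serving — not a feasible corner.
bell pepper + carrots with both tight: 2.44 servings and 0.6688 servings → $3.72.
bell pepper + avocado with both tight: 2.43 servings and 0.5143 servings → $4.05.
carrots + avocado: the both-tight solution has a negative serving — not a feasible corner.
The minimum over all feasible corners is $3.50.

$3.50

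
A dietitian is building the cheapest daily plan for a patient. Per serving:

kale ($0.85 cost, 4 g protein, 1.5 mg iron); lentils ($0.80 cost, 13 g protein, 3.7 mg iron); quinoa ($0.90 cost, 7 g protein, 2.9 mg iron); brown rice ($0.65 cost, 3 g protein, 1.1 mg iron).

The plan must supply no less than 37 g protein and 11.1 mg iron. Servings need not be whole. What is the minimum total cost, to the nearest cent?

An LP optimum is at a vertex; with two nutrient constraints at most two foods are used. Check each candidate.
kale only: max(37/4, 11.1/1.5) = 9.25 servings → $7.86.
lentils only: max(37/13, 11.1/3.7) = 3 servings → $2.40.
quinoa only: max(37/7, 11.1/2.9) = 5.286 servings → $4.76.
brown rice only: max(37/3, 11.1/1.1) = 12.33 servings → $8.02.
kale + lentils with both tight: 1.574 servings and 2.362 servings → $3.23.
kale + quinoa with both targets exact would need a negative amount; discard.
kale + brown rice with both targets exact would need a negative amount; discard.
lentils + quinoa with both tight: 2.508 servings and 0.6271 servings → $2.57.
lentils + brown rice with both tight: 2.312 servings and 2.312 servings → $3.35.
quinoa + brown rice: intersection lies outside the first quadrant.
So the least-cost plan costs $2.40.

$2.40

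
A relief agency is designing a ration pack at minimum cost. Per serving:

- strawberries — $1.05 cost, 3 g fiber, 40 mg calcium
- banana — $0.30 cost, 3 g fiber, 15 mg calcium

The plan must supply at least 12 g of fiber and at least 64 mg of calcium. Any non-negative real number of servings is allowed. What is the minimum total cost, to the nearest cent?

$1.28

Minimising a linear cost over {fiber ≥ 12, calcium ≥ 64, servings ≥ 0} — the optimum is at a vertex, using one or two foods.
strawberries only: max(12/3, 64/40) = 4 servings → $4.20.
banana only: max(12/3, 64/15) = 4.267 servings → $1.28.
strawberries + banana with both tight: 0.16 servings and 3.84 servings → $1.32.
The minimum over all feasible corners is $1.28.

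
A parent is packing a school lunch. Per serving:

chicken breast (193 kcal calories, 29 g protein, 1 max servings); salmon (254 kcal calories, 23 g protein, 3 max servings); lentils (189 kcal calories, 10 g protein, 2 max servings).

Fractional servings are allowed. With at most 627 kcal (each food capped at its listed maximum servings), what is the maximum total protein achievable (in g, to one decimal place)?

68.3 g

Protein per kcal: chicken breast 0.1503, salmon 0.09055, lentils 0.05291.
Take 1 serving of chicken breast: uses 193 kcal, +29.0 g protein (running total 29.0 g).
Take 1.709 servings of salmon: uses 434 kcal, +39.3 g protein (running total 68.3 g).
Filling greedily by protein-per-kcal is optimal for one linear limit, giving 68.3 g.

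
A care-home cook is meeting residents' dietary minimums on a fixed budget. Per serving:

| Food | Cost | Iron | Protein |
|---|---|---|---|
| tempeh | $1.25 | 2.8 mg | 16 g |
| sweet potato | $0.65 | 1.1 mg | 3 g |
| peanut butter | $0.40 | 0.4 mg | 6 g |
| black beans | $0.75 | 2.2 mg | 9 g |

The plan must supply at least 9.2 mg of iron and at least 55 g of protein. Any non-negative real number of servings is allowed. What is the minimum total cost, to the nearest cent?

With two linear requirements the optimum uses one or two foods; enumerate the corners.
tempeh only: max(9.2/2.8, 55/16) = 3.438 servings → $4.30.
sweet potato only: max(9.2/1.1, 55/3) = 18.33 servings → $11.92.
peanut butter only: max(9.2/0.4, 55/6) = 23 servings → $9.20.
black beans only: max(9.2/2.2, 55/9) = 6.111 servings → $4.58.
tempeh + sweet potato with both targets exact would need a negative amount; discard.
tempeh + peanut butter with both tight: 3.192 servings and 0.6538 servings → $4.25.
tempeh + black beans: intersection lies outside the first quadrant.
sweet potato + peanut butter with both tight: 6.148 servings and 6.093 servings → $6.43.
sweet potato + black beans: the both-tight solution has a negative serving — not a feasible corner.
peanut butter + black beans with both tight: 3.979 servings and 3.458 servings → $4.19.
Cheapest feasible corner: $4.19.

$4.19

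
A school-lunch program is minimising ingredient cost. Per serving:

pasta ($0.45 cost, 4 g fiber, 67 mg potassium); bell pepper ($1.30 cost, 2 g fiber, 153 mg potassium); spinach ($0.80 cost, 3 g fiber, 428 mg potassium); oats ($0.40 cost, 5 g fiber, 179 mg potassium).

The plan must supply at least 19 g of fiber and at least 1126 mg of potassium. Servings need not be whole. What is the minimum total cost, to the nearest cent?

A basic optimal solution has at most two foods positive. Try each food alone and each pair with both targets met exactly.
pasta only: max(19/4, 1126/67) = 16.81 servings → $7.56.
bell pepper only: max(19/2, 1126/153) = 9.5 servings → $12.35.
spinach only: max(19/3, 1126/428) = 6.333 servings → $5.07.
oats only: max(19/5, 1126/179) = 6.291 servings → $2.52.
pasta + bell pepper with both tight: 1.37 servings and 6.759 servings → $9.40.
pasta + spinach with both tight: 3.146 servings and 2.138 servings → $3.13.
pasta + oats with both targets exact would need a negative amount; discard.
bell pepper + spinach with both targets exact would need a negative amount; discard.
bell pepper + oats with both tight: 5.477 servings and 1.609 servings → $7.76.
spinach + oats with both tight: 1.391 servings and 2.966 servings → $2.30.
Cheapest feasible corner: $2.30.

$2.30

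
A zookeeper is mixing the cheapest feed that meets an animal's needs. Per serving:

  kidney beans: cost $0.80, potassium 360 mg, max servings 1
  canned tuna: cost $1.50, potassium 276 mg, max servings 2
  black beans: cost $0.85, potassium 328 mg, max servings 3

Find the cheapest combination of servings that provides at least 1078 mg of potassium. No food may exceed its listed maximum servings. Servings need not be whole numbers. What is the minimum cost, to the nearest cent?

$2.66

Cost per mg of potassium: kidney beans $0.0022, black beans $0.0026, canned tuna $0.0054.
Take 1 serving of kidney beans: +360.0 mg potassium for $0.80 (total $0.80, still need 718.0 mg).
Take 2.189 servings of black beans: +718.0 mg potassium for $1.86 (total $2.66, still need 0.0 mg).
Greedy by cheapest-per-mg is optimal for a single linear constraint, so the minimum cost is $2.66.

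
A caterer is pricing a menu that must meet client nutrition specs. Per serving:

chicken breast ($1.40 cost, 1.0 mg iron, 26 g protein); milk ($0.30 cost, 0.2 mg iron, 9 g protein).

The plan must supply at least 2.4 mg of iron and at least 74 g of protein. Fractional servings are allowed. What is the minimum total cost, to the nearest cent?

$3.42

Two binding constraints pin down two serving amounts, so the optimal mix uses at most two foods. The candidates are each food alone (scaled to the tighter of iron/protein) and each pair with both constraints tight.
chicken breast only: max(2.4/1.0, 74/26) = 2.846 servings → $3.98.
milk only: max(2.4/0.2, 74/9) = 12 servings → $3.60.
chicken breast + milk with both tight: 1.789 servings and 3.053 servings → $3.42.
The minimum over all feasible corners is $3.42.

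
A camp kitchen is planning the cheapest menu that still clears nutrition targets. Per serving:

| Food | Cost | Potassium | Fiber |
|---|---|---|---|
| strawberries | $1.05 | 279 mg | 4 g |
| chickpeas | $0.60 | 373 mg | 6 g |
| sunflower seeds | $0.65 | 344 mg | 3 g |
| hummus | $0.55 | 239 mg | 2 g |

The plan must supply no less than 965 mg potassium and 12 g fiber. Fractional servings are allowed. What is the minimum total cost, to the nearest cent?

A basic optimal solution has at most two foods positive. Try each food alone and each pair with both targets met exactly.
strawberries only: max(965/279, 12/4) = 3.459 servings → $3.63.
chickpeas only: max(965/373, 12/6) = 2.587 servings → $1.55.
sunflower seeds only: max(965/344, 12/3) = 4 servings → $2.60.
hummus only: max(965/239, 12/2) = 6 servings → $3.30.
strawberries + chickpeas: the both-tight solution has a negative serving — not a feasible corner.
strawberries + sunflower seeds with both tight: 2.288 servings and 0.9499 servings → $3.02.
strawberries + hummus with both tight: 2.357 servings and 1.286 servings → $3.18.
chickpeas + sunflower seeds with both tight: 1.305 servings and 1.39 servings → $1.69.
chickpeas + hummus with both tight: 1.363 servings and 1.91 servings → $1.87.
sunflower seeds + hummus: the both-tight solution has a negative serving — not a feasible corner.
Cheapest feasible corner: $1.55.

$1.55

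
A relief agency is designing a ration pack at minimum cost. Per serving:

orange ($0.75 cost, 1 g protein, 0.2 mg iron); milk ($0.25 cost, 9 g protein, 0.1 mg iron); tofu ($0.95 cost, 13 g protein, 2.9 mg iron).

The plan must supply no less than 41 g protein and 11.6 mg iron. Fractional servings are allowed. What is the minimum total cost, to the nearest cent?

orange only: max(41/1, 11.6/0.2) = 58 servings → $43.50.
milk only: max(41/9, 11.6/0.1) = 116 servings → $29.00.
tofu only: max(41/13, 11.6/2.9) = 4 servings → $3.80.
orange + milk: intersection lies outside the first quadrant.
orange + tofu: intersection lies outside the first quadrant.
milk + tofu with both targets exact would need a negative amount; discard.
So the least-cost plan costs $3.80.

$3.80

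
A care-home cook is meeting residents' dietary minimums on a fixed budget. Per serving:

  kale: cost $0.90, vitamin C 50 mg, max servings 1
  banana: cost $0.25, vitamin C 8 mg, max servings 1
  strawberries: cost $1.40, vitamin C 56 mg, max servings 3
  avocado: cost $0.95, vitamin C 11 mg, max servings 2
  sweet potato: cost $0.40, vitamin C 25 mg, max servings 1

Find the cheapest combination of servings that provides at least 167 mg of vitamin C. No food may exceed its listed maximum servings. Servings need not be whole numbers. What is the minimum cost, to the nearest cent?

Cost per mg of vitamin C: sweet potato $0.0160, kale $0.0180, strawberries $0.0250, banana $0.0312, avocado $0.0864.
Take 1 serving of sweet potato: +25.0 mg vitamin C for $0.40 (total $0.40, still need 142.0 mg).
Take 1 serving of kale: +50.0 mg vitamin C for $0.90 (total $1.30, still need 92.0 mg).
Take 1.643 servings of strawberries: +92.0 mg vitamin C for $2.30 (total $3.60, still need 0.0 mg).
Filling from the cheapest source first is optimal under one linear minimum: $3.60.

$3.60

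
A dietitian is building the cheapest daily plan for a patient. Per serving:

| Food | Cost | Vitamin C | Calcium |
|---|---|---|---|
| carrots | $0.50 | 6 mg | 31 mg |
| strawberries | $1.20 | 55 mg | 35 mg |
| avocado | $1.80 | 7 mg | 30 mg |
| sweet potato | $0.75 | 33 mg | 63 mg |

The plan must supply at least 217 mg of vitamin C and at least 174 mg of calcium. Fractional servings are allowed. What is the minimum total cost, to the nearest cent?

$4.76

Compare the cost at each extreme point of the feasible region.
carrots only: max(217/6, 174/31) = 36.17 servings → $18.08.
strawberries only: max(217/55, 174/35) = 4.971 servings → $5.97.
avocado only: max(217/7, 174/30) = 31 servings → $55.80.
sweet potato only: max(217/33, 174/63) = 6.576 servings → $4.93.
carrots + strawberries with both tight: 1.321 servings and 3.801 servings → $5.22.
carrots + avocado: the both-tight solution has a negative serving — not a feasible corner.
carrots + sweet potato: the both-tight solution has a negative serving — not a feasible corner.
strawberries + avocado with both tight: 3.767 servings and 1.406 servings → $7.05.
strawberries + sweet potato with both tight: 3.432 servings and 0.855 servings → $4.76.
avocado + sweet potato: intersection lies outside the first quadrant.
Cheapest feasible corner: $4.76.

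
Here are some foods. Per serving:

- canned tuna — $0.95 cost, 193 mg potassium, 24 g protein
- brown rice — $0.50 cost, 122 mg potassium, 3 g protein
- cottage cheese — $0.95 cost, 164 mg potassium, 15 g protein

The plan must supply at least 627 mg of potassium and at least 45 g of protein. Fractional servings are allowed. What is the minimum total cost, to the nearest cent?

$2.81

This is a tiny linear program; its minimum lies at a vertex of the feasible set. List the vertices and price them.
canned tuna only: max(627/193, 45/24) = 3.249 servings → $3.09.
brown rice only: max(627/122, 45/3) = 15 servings → $7.50.
cottage cheese only: max(627/164, 45/15) = 3.823 servings → $3.63.
canned tuna + brown rice with both tight: 1.536 servings and 2.709 servings → $2.81.
canned tuna + cottage cheese with both targets exact would need a negative amount; discard.
brown rice + cottage cheese with both tight: 1.513 servings and 2.697 servings → $3.32.
The minimum over all feasible corners is $2.81.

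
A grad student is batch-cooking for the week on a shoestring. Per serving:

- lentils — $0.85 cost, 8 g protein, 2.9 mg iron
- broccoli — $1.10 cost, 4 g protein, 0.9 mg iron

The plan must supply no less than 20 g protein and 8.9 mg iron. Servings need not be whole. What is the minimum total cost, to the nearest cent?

$2.61

For a min-cost LP with two ≥-constraints, a basic feasible solution has at most two positive variables.
lentils only: max(20/8, 8.9/2.9) = 3.069 servings → $2.61.
broccoli only: max(20/4, 8.9/0.9) = 9.889 servings → $10.88.
lentils + broccoli: the both-tight solution has a negative serving — not a feasible corner.
So the least-cost plan costs $2.61.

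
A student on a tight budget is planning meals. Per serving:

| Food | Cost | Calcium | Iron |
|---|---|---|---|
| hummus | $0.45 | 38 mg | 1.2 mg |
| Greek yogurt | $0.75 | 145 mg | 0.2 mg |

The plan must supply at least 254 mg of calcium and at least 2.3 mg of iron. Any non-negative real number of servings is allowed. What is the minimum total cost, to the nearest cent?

$1.74

Two binding constraints pin down two serving amounts, so the optimal mix uses at most two foods. The candidates are each food alone (scaled to the tighter of calcium/iron) and each pair with both constraints tight.
hummus only: max(254/38, 2.3/1.2) = 6.684 servings → $3.01.
Greek yogurt only: max(254/145, 2.3/0.2) = 11.5 servings → $8.62.
hummus + Greek yogurt with both tight: 1.699 servings and 1.306 servings → $1.74.
The minimum over all feasible corners is $1.74.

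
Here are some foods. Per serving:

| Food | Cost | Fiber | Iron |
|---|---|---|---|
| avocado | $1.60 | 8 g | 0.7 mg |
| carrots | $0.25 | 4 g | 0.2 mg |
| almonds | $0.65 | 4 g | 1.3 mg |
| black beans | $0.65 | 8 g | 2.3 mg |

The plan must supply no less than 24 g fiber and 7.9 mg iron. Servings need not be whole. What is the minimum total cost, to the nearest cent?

With two linear requirements the optimum uses one or two foods; enumerate the corners.
avocado only: max(24/8, 7.9/0.7) = 11.29 servings → $18.06.
carrots only: max(24/4, 7.9/0.2) = 39.5 servings → $9.88.
almonds only: max(24/4, 7.9/1.3) = 6.077 servings → $3.95.
black beans only: max(24/8, 7.9/2.3) = 3.435 servings → $2.23.
avocado + carrots: the both-tight solution has a negative serving — not a feasible corner.
avocado + almonds: the both-tight solution has a negative serving — not a feasible corner.
avocado + black beans: the both-tight solution has a negative serving — not a feasible corner.
carrots + almonds: the both-tight solution has a negative serving — not a feasible corner.
carrots + black beans: the both-tight solution has a negative serving — not a feasible corner.
almonds + black beans: the both-tight solution has a negative serving — not a feasible corner.
Cheapest feasible corner: $2.23.

$2.23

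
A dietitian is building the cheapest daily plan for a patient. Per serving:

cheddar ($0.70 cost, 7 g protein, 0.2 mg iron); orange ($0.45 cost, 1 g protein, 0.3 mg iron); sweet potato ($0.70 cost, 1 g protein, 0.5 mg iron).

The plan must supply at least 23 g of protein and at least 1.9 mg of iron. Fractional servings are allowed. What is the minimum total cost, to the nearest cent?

An LP optimum is at a vertex; with two nutrient constraints at most two foods are used. Check each candidate.
cheddar only: max(23/7, 1.9/0.2) = 9.5 servings → $6.65.
orange only: max(23/1, 1.9/0.3) = 23 servings → $10.35.
sweet potato only: max(23/1, 1.9/0.5) = 23 servings → $16.10.
cheddar + orange with both tight: 2.632 servings and 4.579 servings → $3.90.
cheddar + sweet potato with both tight: 2.909 servings and 2.636 servings → $3.88.
orange + sweet potato: the both-tight solution has a negative serving — not a feasible corner.
Cheapest feasible corner: $3.88.

$3.88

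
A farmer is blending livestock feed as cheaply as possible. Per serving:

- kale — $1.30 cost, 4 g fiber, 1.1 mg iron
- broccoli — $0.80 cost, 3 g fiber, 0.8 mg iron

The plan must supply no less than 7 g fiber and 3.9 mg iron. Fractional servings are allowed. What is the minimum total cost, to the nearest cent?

This is a tiny linear program; its minimum lies at a vertex of the feasible set. List the vertices and price them.
kale only: max(7/4, 3.9/1.1) = 3.545 servings → $4.61.
broccoli only: max(7/3, 3.9/0.8) = 4.875 servings → $3.90.
kale + broccoli: intersection lies outside the first quadrant.
The minimum over all feasible corners is $3.90.

$3.90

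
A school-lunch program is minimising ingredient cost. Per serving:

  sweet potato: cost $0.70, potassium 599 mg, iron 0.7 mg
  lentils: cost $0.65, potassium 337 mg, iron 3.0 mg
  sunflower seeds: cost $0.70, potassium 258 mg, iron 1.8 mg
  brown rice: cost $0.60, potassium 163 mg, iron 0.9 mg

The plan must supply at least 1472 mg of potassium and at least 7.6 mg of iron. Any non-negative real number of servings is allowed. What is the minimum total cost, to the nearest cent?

sweet potato only: max(1472/599, 7.6/0.7) = 10.86 servings → $7.60.
lentils only: max(1472/337, 7.6/3.0) = 4.368 servings → $2.84.
sunflower seeds only: max(1472/258, 7.6/1.8) = 5.705 servings → $3.99.
brown rice only: max(1472/163, 7.6/0.9) = 9.031 servings → $5.42.
sweet potato + lentils with both tight: 1.188 servings and 2.256 servings → $2.30.
sweet potato + sunflower seeds with both tight: 0.7674 servings and 3.924 servings → $3.28.
sweet potato + brown rice with both tight: 0.2024 servings and 8.287 servings → $5.11.
lentils + sunflower seeds with both targets exact would need a negative amount; discard.
lentils + brown rice with both targets exact would need a negative amount; discard.
sunflower seeds + brown rice with both targets exact would need a negative amount; discard.
So the least-cost plan costs $2.30.

$2.30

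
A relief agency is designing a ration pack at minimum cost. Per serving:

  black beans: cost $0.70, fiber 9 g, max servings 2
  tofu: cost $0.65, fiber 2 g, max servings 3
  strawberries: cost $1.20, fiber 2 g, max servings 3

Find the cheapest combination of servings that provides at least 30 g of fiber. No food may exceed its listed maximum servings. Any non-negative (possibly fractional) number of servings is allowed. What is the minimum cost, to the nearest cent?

Cost per g of fiber: black beans $0.0778, tofu $0.3250, strawberries $0.6000.
Take 2 servings of black beans: +18.0 g fiber for $1.40 (total $1.40, still need 12.0 g).
Take 3 servings of tofu: +6.0 g fiber for $1.95 (total $3.35, still need 6.0 g).
Take 3 servings of strawberries: +6.0 g fiber for $3.60 (total $6.95, still need 0.0 g).
Filling from the cheapest source first is optimal under one linear minimum: $6.95.

$6.95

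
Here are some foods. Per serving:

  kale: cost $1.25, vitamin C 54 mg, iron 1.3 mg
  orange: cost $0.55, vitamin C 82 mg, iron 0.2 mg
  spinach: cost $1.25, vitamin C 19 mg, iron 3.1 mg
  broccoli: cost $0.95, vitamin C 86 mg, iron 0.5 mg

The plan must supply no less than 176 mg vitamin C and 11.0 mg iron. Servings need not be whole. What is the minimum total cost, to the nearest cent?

Two binding constraints pin down two serving amounts, so the optimal mix uses at most two foods. The candidates are each food alone (scaled to the tighter of vitamin C/iron) and each pair with both constraints tight.
kale only: max(176/54, 11.0/1.3) = 8.462 servings → $10.58.
orange only: max(176/82, 11.0/0.2) = 55 servings → $30.25.
spinach only: max(176/19, 11.0/3.1) = 9.263 servings → $11.58.
broccoli only: max(176/86, 11.0/0.5) = 22 servings → $20.90.
kale + orange with both targets exact would need a negative amount; discard.
kale + spinach with both tight: 2.359 servings and 2.559 servings → $6.15.
kale + broccoli: the both-tight solution has a negative serving — not a feasible corner.
orange + spinach with both tight: 1.344 servings and 3.462 servings → $5.07.
orange + broccoli with both targets exact would need a negative amount; discard.
spinach + broccoli with both tight: 3.337 servings and 1.309 servings → $5.42.
So the least-cost plan costs $5.07.

$5.07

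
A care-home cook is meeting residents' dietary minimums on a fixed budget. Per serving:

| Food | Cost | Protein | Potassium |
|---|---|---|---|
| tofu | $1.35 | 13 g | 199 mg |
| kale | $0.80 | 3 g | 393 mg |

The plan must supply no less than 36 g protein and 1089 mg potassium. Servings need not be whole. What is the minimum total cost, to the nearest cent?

At the optimum either one food covers both requirements or two foods hit both targets exactly; no other combination can be cheaper.
tofu only: max(36/13, 1089/199) = 5.472 servings → $7.39.
kale only: max(36/3, 1089/393) = 12 servings → $9.60.
tofu + kale with both tight: 2.412 servings and 1.55 servings → $4.50.
The minimum over all feasible corners is $4.50.

$4.50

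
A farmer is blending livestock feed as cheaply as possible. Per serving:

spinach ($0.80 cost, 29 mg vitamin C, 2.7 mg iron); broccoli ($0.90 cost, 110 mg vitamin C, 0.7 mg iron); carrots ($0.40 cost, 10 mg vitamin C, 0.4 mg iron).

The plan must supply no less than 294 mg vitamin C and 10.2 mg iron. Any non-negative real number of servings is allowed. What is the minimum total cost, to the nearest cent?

spinach only: max(294/29, 10.2/2.7) = 10.14 servings → $8.11.
broccoli only: max(294/110, 10.2/0.7) = 14.57 servings → $13.11.
carrots only: max(294/10, 10.2/0.4) = 29.4 servings → $11.76.
spinach + broccoli with both tight: 3.311 servings and 1.8 servings → $4.27.
spinach + carrots: intersection lies outside the first quadrant.
broccoli + carrots with both tight: 0.4216 servings and 24.76 servings → $10.28.
Cheapest feasible corner: $4.27.

$4.27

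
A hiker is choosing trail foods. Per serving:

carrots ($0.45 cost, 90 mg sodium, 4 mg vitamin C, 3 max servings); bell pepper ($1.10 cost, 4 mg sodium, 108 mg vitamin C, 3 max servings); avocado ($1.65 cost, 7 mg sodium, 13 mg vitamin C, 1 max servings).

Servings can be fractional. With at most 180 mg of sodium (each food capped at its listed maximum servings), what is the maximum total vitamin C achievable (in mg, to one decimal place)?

344.2 mg

Vitamin C per mg sodium: bell pepper 27, avocado 1.857, carrots 0.04444.
Take 3 servings of bell pepper: uses 12 mg sodium, +324.0 mg vitamin C (running total 324.0 mg).
Take 1 serving of avocado: uses 7 mg sodium, +13.0 mg vitamin C (running total 337.0 mg).
Take 1.789 servings of carrots: uses 161 mg sodium, +7.2 mg vitamin C (running total 344.2 mg).
Filling greedily by vitamin C-per-mg sodium is optimal for one linear limit, giving 344.2 mg.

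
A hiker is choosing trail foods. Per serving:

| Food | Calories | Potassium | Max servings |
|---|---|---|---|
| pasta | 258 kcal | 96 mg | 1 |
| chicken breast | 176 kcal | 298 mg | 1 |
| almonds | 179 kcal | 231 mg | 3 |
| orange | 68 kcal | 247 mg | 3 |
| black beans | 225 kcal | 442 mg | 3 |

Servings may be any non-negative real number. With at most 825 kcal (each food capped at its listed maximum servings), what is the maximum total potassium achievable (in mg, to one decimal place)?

1960.9 mg

Potassium per kcal: orange 3.632, black beans 1.964, chicken breast 1.693, almonds 1.291, pasta 0.3721.
Take 3 servings of orange: uses 204 kcal, +741.0 mg potassium (running total 741.0 mg).
Take 2.76 servings of black beans: uses 621 kcal, +1219.9 mg potassium (running total 1960.9 mg).
Filling greedily by potassium-per-kcal is optimal for one linear limit, giving 1960.9 mg.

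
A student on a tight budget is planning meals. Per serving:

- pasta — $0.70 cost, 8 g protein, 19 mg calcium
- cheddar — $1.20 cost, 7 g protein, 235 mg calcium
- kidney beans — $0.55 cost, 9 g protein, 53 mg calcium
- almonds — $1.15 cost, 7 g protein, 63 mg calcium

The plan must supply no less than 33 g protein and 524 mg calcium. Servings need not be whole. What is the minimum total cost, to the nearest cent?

Two binding constraints pin down two serving amounts, so the optimal mix uses at most two foods. The candidates are each food alone (scaled to the tighter of protein/calcium) and each pair with both constraints tight.
pasta only: max(33/8, 524/19) = 27.58 servings → $19.31.
cheddar only: max(33/7, 524/235) = 4.714 servings → $5.66.
kidney beans only: max(33/9, 524/53) = 9.887 servings → $5.44.
almonds only: max(33/7, 524/63) = 8.317 servings → $9.57.
pasta + cheddar with both tight: 2.339 servings and 2.041 servings → $4.09.
pasta + kidney beans with both targets exact would need a negative amount; discard.
pasta + almonds: intersection lies outside the first quadrant.
cheddar + kidney beans with both tight: 1.701 servings and 2.343 servings → $3.33.
cheddar + almonds with both tight: 1.32 servings and 3.395 servings → $5.49.
kidney beans + almonds with both targets exact would need a negative amount; discard.
So the least-cost plan costs $3.33.

$3.33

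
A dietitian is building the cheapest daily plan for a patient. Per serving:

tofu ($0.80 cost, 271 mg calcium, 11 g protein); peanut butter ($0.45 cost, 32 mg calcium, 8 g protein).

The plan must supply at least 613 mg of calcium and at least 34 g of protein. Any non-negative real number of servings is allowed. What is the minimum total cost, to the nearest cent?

$2.29

The cheapest plan sits at a corner of the feasible region — with two constraints it uses at most two foods.
tofu only: max(613/271, 34/11) = 3.091 servings → $2.47.
peanut butter only: max(613/32, 34/8) = 19.16 servings → $8.62.
tofu + peanut butter with both tight: 2.101 servings and 1.361 servings → $2.29.
The minimum over all feasible corners is $2.29.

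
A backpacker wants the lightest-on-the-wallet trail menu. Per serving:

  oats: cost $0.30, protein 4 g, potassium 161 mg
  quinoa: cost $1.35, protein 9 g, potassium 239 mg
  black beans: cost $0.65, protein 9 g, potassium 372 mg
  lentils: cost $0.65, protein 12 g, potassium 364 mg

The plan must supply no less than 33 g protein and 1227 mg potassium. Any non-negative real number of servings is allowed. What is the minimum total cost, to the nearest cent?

Two binding constraints pin down two serving amounts, so the optimal mix uses at most two foods. The candidates are each food alone (scaled to the tighter of protein/potassium) and each pair with both constraints tight.
oats only: max(33/4, 1227/161) = 8.25 servings → $2.48.
quinoa only: max(33/9, 1227/239) = 5.134 servings → $6.93.
black beans only: max(33/9, 1227/372) = 3.667 servings → $2.38.
lentils only: max(33/12, 1227/364) = 3.371 servings → $2.19.
oats + quinoa with both tight: 6.402 servings and 0.8215 servings → $3.03.
oats + black beans: intersection lies outside the first quadrant.
oats + lentils with both tight: 5.697 servings and 0.8508 servings → $2.26.
quinoa + black beans with both tight: 1.03 servings and 2.637 servings → $3.10.
quinoa + lentils: intersection lies outside the first quadrant.
black beans + lentils with both tight: 2.283 servings and 1.038 servings → $2.16.
Cheapest feasible corner: $2.16.

$2.16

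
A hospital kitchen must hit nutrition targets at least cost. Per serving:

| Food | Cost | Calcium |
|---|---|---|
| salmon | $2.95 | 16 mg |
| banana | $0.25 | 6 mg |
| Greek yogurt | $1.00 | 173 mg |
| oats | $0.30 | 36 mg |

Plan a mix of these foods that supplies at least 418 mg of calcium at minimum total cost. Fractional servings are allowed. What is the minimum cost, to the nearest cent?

$2.42

Cost per mg of calcium: Greek yogurt $0.0058, oats $0.0083, banana $0.0417, salmon $0.1844.
With no serving limits, use only Greek yogurt: 418 mg / 173 mg = 2.416 servings × $1.00 = $2.42.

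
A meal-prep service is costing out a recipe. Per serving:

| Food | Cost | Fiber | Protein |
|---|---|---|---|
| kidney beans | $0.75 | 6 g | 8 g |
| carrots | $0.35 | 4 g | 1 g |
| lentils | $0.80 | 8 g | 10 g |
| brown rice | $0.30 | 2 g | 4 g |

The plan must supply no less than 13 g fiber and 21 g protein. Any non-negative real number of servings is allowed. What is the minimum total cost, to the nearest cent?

The cheapest plan sits at a corner of the feasible region — with two constraints it uses at most two foods.
kidney beans only: max(13/6, 21/8) = 2.625 servings → $1.97.
carrots only: max(13/4, 21/1) = 21 servings → $7.35.
lentils only: max(13/8, 21/10) = 2.1 servings → $1.68.
brown rice only: max(13/2, 21/4) = 6.5 servings → $1.95.
kidney beans + carrots: intersection lies outside the first quadrant.
kidney beans + lentils with both targets exact would need a negative amount; discard.
kidney beans + brown rice with both tight: 1.25 servings and 2.75 servings → $1.76.
carrots + lentils with both targets exact would need a negative amount; discard.
carrots + brown rice with both tight: 0.7143 servings and 5.071 servings → $1.77.
lentils + brown rice with both tight: 0.8333 servings and 3.167 servings → $1.62.
Cheapest feasible corner: $1.62.

$1.62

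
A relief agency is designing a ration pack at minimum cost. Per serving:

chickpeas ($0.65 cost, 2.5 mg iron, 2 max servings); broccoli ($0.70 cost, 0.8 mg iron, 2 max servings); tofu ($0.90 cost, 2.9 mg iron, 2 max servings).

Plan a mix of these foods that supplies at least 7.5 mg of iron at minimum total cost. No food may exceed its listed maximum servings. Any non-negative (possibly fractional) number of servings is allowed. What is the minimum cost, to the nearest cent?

$2.08

Cost per mg of iron: chickpeas $0.2600, tofu $0.3103, broccoli $0.8750.
Take 2 servings of chickpeas: +5.0 mg iron for $1.30 (total $1.30, still need 2.5 mg).
Take 0.8621 servings of tofu: +2.5 mg iron for $0.78 (total $2.08, still need 0.0 mg).
Filling from the cheapest source first is optimal under one linear minimum: $2.08.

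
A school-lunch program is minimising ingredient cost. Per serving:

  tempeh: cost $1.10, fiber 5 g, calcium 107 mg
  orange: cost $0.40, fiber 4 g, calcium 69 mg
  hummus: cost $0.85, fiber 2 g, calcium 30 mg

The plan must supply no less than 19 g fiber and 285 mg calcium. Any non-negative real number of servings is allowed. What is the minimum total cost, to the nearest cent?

$1.90

Minimising a linear cost over {fiber ≥ 19, calcium ≥ 285, servings ≥ 0} — the optimum is at a vertex, using one or two foods.
tempeh only: max(19/5, 285/107) = 3.8 servings → $4.18.
orange only: max(19/4, 285/69) = 4.75 servings → $1.90.
hummus only: max(19/2, 285/30) = 9.5 servings → $8.07.
tempeh + orange with both targets exact would need a negative amount; discard.
tempeh + hummus with both tight: 0 servings and 9.5 servings → $8.07.
orange + hummus with both tight: 0 servings and 9.5 servings → $8.07.
So the least-cost plan costs $1.90.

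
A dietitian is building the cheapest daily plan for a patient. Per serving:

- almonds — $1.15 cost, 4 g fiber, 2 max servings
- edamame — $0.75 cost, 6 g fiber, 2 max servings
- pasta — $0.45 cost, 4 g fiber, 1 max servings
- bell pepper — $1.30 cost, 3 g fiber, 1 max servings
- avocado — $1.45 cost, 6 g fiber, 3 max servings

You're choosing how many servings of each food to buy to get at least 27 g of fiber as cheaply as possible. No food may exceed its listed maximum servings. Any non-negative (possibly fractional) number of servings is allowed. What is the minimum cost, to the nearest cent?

$4.61

Cost per g of fiber: pasta $0.1125, edamame $0.1250, avocado $0.2417, almonds $0.2875, bell pepper $0.4333.
Take 1 serving of pasta: +4.0 g fiber for $0.45 (total $0.45, still need 23.0 g).
Take 2 servings of edamame: +12.0 g fiber for $1.50 (total $1.95, still need 11.0 g).
Take 1.833 servings of avocado: +11.0 g fiber for $2.66 (total $4.61, still need 0.0 g).
Greedy by cheapest-per-g is optimal for a single linear constraint, so the minimum cost is $4.61.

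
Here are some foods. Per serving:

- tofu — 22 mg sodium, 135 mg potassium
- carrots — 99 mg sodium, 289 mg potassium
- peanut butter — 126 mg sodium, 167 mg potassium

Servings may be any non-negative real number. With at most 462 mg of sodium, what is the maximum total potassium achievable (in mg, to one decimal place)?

2835.0 mg

Potassium per mg sodium: tofu 6.136, carrots 2.919, peanut butter 1.325.
With no serving limits, spend the whole sodium allowance on tofu: 462 mg / 22 mg × 135 mg = 2835.0 mg.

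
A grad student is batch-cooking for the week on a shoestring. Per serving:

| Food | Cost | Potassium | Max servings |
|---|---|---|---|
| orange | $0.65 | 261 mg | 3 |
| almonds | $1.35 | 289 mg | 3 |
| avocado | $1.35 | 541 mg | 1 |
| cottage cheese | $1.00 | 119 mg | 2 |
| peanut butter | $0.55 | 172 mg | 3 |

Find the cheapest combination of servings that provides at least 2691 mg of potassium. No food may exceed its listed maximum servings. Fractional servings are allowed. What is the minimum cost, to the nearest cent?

Cost per mg of potassium: orange $0.0025, avocado $0.0025, peanut butter $0.0032, almonds $0.0047, cottage cheese $0.0084.
Take 3 servings of orange: +783.0 mg potassium for $1.95 (total $1.95, still need 1908.0 mg).
Take 1 serving of avocado: +541.0 mg potassium for $1.35 (total $3.30, still need 1367.0 mg).
Take 3 servings of peanut butter: +516.0 mg potassium for $1.65 (total $4.95, still need 851.0 mg).
Take 2.945 servings of almonds: +851.0 mg potassium for $3.98 (total $8.93, still need 0.0 mg).
Greedy by cheapest-per-mg is optimal for a single linear constraint, so the minimum cost is $8.93.

$8.93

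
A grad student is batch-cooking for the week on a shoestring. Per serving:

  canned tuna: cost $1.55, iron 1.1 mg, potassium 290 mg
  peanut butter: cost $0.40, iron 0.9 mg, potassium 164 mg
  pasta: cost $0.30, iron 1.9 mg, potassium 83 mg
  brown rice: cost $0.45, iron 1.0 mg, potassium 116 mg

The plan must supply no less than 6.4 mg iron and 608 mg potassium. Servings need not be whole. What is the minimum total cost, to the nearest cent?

Minimising a linear cost over {iron ≥ 6.4, potassium ≥ 608, servings ≥ 0} — the optimum is at a vertex, using one or two foods.
canned tuna only: max(6.4/1.1, 608/290) = 5.818 servings → $9.02.
peanut butter only: max(6.4/0.9, 608/164) = 7.111 servings → $2.84.
pasta only: max(6.4/1.9, 608/83) = 7.325 servings → $2.20.
brown rice only: max(6.4/1.0, 608/116) = 6.4 servings → $2.88.
canned tuna + peanut butter: intersection lies outside the first quadrant.
canned tuna + pasta with both tight: 1.357 servings and 2.583 servings → $2.88.
canned tuna + brown rice: intersection lies outside the first quadrant.
peanut butter + pasta with both tight: 2.634 servings and 2.121 servings → $1.69.
peanut butter + brown rice: the both-tight solution has a negative serving — not a feasible corner.
pasta + brown rice with both tight: 0.9782 servings and 4.541 servings → $2.34.
So the least-cost plan costs $1.69.

$1.69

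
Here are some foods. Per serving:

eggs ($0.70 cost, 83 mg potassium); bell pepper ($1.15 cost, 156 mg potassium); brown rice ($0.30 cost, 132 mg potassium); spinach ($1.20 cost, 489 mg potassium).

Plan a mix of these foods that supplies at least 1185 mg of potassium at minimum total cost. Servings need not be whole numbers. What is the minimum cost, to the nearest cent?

Cost per mg of potassium: brown rice $0.0023, spinach $0.0025, bell pepper $0.0074, eggs $0.0084.
With no serving limits, use only brown rice: 1185 mg / 132 mg = 8.977 servings × $0.30 = $2.69.

$2.69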